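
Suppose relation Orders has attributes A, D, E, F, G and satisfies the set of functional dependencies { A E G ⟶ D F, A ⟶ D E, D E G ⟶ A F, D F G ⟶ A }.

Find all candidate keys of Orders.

Attribute G never appears on the right-hand side of any dependency, so G must belong to every candidate key.
{G}⁺ = {G}, which is not all of the schema, so we must add further attributes.
{A, G}⁺: A→DE adds D, E; DEG→AF adds F → {A, D, E, F, G}. Minimal: {G}⁺ = {G}; {A}⁺ = {A, D, E} — none reach the full schema.
{D, E, G}⁺: DEG→AF adds A, F → {A, D, E, F, G}. Minimal: {E, G}⁺ = {E, G}; {D, G}⁺ = {D, G}; {D, E}⁺ = {D, E} — none reach the full schema.
{D, F, G}⁺: DFG→A adds A; A→DE adds E → {A, D, E, F, G}. Minimal: {F, G}⁺ = {F, G}; {D, G}⁺ = {D, G}; {D, F}⁺ = {D, F} — none reach the full schema.

{A, G}, {D, E, G}, {D, F, G}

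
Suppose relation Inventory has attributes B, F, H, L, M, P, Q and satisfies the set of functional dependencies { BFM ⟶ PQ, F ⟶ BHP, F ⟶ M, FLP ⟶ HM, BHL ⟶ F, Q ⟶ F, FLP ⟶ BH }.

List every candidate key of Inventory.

{F, L}, {L, Q}, {B, H, L}

Attribute L never appears on the right-hand side of any dependency, so L must belong to every candidate key.
{L}⁺ = {L}, which is not all of the schema, so we must add further attributes.
{F, L}⁺: F→BHP adds B, H, P; F→M adds M; BFM→PQ adds Q → {B, F, H, L, M, P, Q}.
{L, Q}⁺: Q→F adds F; F→BHP adds B, H, P; F→M adds M → {B, F, H, L, M, P, Q}.
{B, H, L}⁺: BHL→F adds F; F→BHP adds P; F→M adds M; BFM→PQ adds Q → {B, F, H, L, M, P, Q}.
Any other superkey contains one of these as a subset, so there are no further candidate keys.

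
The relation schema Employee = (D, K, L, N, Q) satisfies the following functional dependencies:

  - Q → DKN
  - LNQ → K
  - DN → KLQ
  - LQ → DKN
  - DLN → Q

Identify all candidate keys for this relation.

{Q}⁺: Q→DKN adds D, K, N; DN→KLQ adds L → {D, K, L, N, Q}.
{D, N}⁺: DN→KLQ adds K, L, Q → {D, K, L, N, Q}. Minimal: {N}⁺ = {N}; {D}⁺ = {D} — none reach the full schema.
Any other superkey contains one of these as a subset, so there are no further candidate keys.

{Q}; {D, N}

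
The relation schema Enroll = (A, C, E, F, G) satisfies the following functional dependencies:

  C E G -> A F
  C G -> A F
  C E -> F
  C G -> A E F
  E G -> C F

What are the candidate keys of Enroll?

{C, G}⁺: CG→AF adds A, F; CG→AEF adds E → {A, C, E, F, G}.
{E, G}⁺: EG→CF adds C, F; CEG→AF adds A → {A, C, E, F, G}.
Any other superkey contains one of these as a subset, so there are no further candidate keys.

{C, G}, {E, G}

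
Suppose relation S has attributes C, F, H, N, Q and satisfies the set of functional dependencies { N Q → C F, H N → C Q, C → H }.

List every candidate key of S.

Attribute N never appears on the right-hand side of any dependency, so N must belong to every candidate key.
{N}⁺ = {N}, which is not all of the schema, so we must add further attributes.
{C, N}⁺: C→H adds H; HN→CQ adds Q; NQ→CF adds F → {C, F, H, N, Q}. Minimal: {N}⁺ = {N}; {C}⁺ = {C, H} — none reach the full schema.
{H, N}⁺: HN→CQ adds C, Q; NQ→CF adds F → {C, F, H, N, Q}. Minimal: {N}⁺ = {N}; {H}⁺ = {H} — none reach the full schema.
{N, Q}⁺: NQ→CF adds C, F; C→H adds H → {C, F, H, N, Q}. Minimal: {Q}⁺ = {Q}; {N}⁺ = {N} — none reach the full schema.

CN; HN; NQ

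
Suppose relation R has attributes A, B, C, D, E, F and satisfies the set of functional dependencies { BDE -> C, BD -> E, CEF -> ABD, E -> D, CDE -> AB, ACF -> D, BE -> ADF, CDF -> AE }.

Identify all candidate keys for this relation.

{B, D}⁺: BD→E adds E; BE→ADF adds A, F; BDE→C adds C → {A, B, C, D, E, F}.
{B, E}⁺: E→D adds D; BE→ADF adds A, F; BDE→C adds C → {A, B, C, D, E, F}.
{C, E}⁺: E→D adds D; CDE→AB adds A, B; BE→ADF adds F → {A, B, C, D, E, F}.
{A, C, F}⁺: ACF→D adds D; CDF→AE adds E; CEF→ABD adds B → {A, B, C, D, E, F}.
{C, D, F}⁺: CDF→AE adds A, E; CEF→ABD adds B → {A, B, C, D, E, F}.

{B, D}; {B, E}; {C, E}; {A, C, F}; {C, D, F}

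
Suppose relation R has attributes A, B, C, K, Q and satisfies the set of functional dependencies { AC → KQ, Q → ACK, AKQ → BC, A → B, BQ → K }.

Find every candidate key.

{Q}; {A, C}

{Q}⁺: Q→ACK adds A, C, K; AKQ→BC adds B → {A, B, C, K, Q}.
{A, C}⁺: AC→KQ adds K, Q; AKQ→BC adds B → {A, B, C, K, Q}. Minimal: {C}⁺ = {C}; {A}⁺ = {A, B} — none reach the full schema.
Any other superkey contains one of these as a subset, so there are no further candidate keys.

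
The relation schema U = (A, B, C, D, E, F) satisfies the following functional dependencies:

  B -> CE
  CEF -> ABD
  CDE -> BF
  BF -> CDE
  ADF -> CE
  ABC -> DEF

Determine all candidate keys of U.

(A, B); (B, D); (B, F); (A, D, F); (C, D, E); (C, E, F)

{A, B}⁺: B→CE adds C, E; ABC→DEF adds D, F → {A, B, C, D, E, F}. Minimal: {B}⁺ = {B, C, E}; {A}⁺ = {A} — none reach the full schema.
{B, D}⁺: B→CE adds C, E; CDE→BF adds F; CEF→ABD adds A → {A, B, C, D, E, F}. Minimal: {D}⁺ = {D}; {B}⁺ = {B, C, E} — none reach the full schema.
{B, F}⁺: B→CE adds C, E; CEF→ABD adds A, D → {A, B, C, D, E, F}. Minimal: {F}⁺ = {F}; {B}⁺ = {B, C, E} — none reach the full schema.
{A, D, F}⁺: ADF→CE adds C, E; CEF→ABD adds B → {A, B, C, D, E, F}. Minimal: {D, F}⁺ = {D, F}; {A, F}⁺ = {A, F}; {A, D}⁺ = {A, D} — none reach the full schema.
{C, D, E}⁺: CDE→BF adds B, F; CEF→ABD adds A → {A, B, C, D, E, F}. Minimal: {D, E}⁺ = {D, E}; {C, E}⁺ = {C, E}; {C, D}⁺ = {C, D} — none reach the full schema.
{C, E, F}⁺: CEF→ABD adds A, B, D → {A, B, C, D, E, F}. Minimal: {E, F}⁺ = {E, F}; {C, F}⁺ = {C, F}; {C, E}⁺ = {C, E} — none reach the full schema.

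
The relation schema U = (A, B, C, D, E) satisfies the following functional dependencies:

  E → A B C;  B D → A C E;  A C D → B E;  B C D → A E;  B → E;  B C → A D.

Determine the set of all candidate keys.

{B}⁺: B→E adds E; E→ABC adds A, C; BC→AD adds D → {A, B, C, D, E}.
{E}⁺: E→ABC adds A, B, C; BC→AD adds D → {A, B, C, D, E}.
{A, C, D}⁺: ACD→BE adds B, E → {A, B, C, D, E}. Minimal: {C, D}⁺ = {C, D}; {A, D}⁺ = {A, D}; {A, C}⁺ = {A, C} — none reach the full schema.

B, E, ACD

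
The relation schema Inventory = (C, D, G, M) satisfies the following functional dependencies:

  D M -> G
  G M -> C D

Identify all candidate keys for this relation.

DM, GM

Attribute M never appears on the right-hand side of any dependency, so M must belong to every candidate key.
{M}⁺ = {M}, which is not all of the schema, so we must add further attributes.
{D, M}⁺: DM→G adds G; GM→CD adds C → {C, D, G, M}.
{G, M}⁺: GM→CD adds C, D → {C, D, G, M}.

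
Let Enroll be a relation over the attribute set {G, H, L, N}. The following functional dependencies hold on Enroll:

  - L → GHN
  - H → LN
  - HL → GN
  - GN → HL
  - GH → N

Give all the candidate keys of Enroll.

{H}⁺: H→LN adds L, N; HL→GN adds G → {G, H, L, N}.
{L}⁺: L→GHN adds G, H, N → {G, H, L, N}.
{G, N}⁺: GN→HL adds H, L → {G, H, L, N}. Minimal: {N}⁺ = {N}; {G}⁺ = {G} — none reach the full schema.

{H}, {L}, {G, N}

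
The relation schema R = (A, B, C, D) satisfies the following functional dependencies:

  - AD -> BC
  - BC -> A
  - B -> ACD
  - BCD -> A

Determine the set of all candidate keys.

{B}⁺: B→ACD adds A, C, D → {A, B, C, D}.
{A, D}⁺: AD→BC adds B, C → {A, B, C, D}.

{B}; {A, D}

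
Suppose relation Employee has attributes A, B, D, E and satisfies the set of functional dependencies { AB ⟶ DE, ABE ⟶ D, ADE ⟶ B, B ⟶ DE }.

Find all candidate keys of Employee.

{A, B}; {A, D, E}

Attribute A never appears on the right-hand side of any dependency, so A must belong to every candidate key.
{A}⁺ = {A}, which is not all of the schema, so we must add further attributes.
{A, B}⁺: AB→DE adds D, E → {A, B, D, E}. Minimal: {B}⁺ = {B, D, E}; {A}⁺ = {A} — none reach the full schema.
{A, D, E}⁺: ADE→B adds B → {A, B, D, E}. Minimal: {D, E}⁺ = {D, E}; {A, E}⁺ = {A, E}; {A, D}⁺ = {A, D} — none reach the full schema.
Any other superkey contains one of these as a subset, so there are no further candidate keys.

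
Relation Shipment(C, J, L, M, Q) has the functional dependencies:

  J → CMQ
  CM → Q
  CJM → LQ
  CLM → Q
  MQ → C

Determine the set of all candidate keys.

{J}⁺: J→CMQ adds C, M, Q; CJM→LQ adds L → {C, J, L, M, Q}.

J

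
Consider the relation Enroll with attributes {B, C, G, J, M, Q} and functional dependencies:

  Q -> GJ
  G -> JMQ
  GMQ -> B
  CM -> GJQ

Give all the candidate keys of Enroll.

Attribute C never appears on the right-hand side of any dependency, so C must belong to every candidate key.
{C}⁺ = {C}, which is not all of the schema, so we must add further attributes.
{C, G}⁺: G→JMQ adds J, M, Q; GMQ→B adds B → {B, C, G, J, M, Q}.
{C, M}⁺: CM→GJQ adds G, J, Q; GMQ→B adds B → {B, C, G, J, M, Q}.
{C, Q}⁺: Q→GJ adds G, J; G→JMQ adds M; GMQ→B adds B → {B, C, G, J, M, Q}.

CG, CM, CQ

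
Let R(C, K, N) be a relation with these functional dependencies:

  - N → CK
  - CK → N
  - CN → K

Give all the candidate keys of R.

{N}⁺: N→CK adds C, K → {C, K, N}.
{C, K}⁺: CK→N adds N → {C, K, N}. Minimal: {K}⁺ = {K}; {C}⁺ = {C} — none reach the full schema.
Any other superkey contains one of these as a subset, so there are no further candidate keys.

(N), (C, K)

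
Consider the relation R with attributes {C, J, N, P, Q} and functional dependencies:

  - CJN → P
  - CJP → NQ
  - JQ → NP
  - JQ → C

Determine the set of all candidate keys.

{J, Q}, {C, J, N}, {C, J, P}

Attribute J never appears on the right-hand side of any dependency, so J must belong to every candidate key.
{J}⁺ = {J}, which is not all of the schema, so we must add further attributes.
{J, Q}⁺: JQ→NP adds N, P; JQ→C adds C → {C, J, N, P, Q}.
{C, J, N}⁺: CJN→P adds P; CJP→NQ adds Q → {C, J, N, P, Q}.
{C, J, P}⁺: CJP→NQ adds N, Q → {C, J, N, P, Q}.
Any other superkey contains one of these as a subset, so there are no further candidate keys.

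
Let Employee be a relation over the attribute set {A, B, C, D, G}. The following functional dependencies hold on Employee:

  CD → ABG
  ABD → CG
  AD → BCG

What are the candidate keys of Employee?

{A, D}; {C, D}

Attribute D never appears on the right-hand side of any dependency, so D must belong to every candidate key.
{D}⁺ = {D}, which is not all of the schema, so we must add further attributes.
{A, D}⁺: AD→BCG adds B, C, G → {A, B, C, D, G}. Minimal: {D}⁺ = {D}; {A}⁺ = {A} — none reach the full schema.
{C, D}⁺: CD→ABG adds A, B, G → {A, B, C, D, G}. Minimal: {D}⁺ = {D}; {C}⁺ = {C} — none reach the full schema.
Any other superkey contains one of these as a subset, so there are no further candidate keys.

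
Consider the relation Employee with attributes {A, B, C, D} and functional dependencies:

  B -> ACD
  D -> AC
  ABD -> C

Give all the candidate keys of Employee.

Attribute B never appears on the right-hand side of any dependency, so B must belong to every candidate key.
{B}⁺ = {A, B, C, D}, which is all of the schema, so {B} is the only candidate key.

{B}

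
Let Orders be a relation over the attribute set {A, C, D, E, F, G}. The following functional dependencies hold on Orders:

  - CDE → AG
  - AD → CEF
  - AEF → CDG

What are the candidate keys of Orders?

(A, D), (A, E, F), (C, D, E)

{A, D}⁺: AD→CEF adds C, E, F; AEF→CDG adds G → {A, C, D, E, F, G}.
{A, E, F}⁺: AEF→CDG adds C, D, G → {A, C, D, E, F, G}.
{C, D, E}⁺: CDE→AG adds A, G; AD→CEF adds F → {A, C, D, E, F, G}.
Any other superkey contains one of these as a subset, so there are no further candidate keys.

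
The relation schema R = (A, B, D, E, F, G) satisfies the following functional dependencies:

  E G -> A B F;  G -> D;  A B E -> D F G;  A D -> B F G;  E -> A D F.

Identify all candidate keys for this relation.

(E)

Attribute E never appears on the right-hand side of any dependency, so E must belong to every candidate key.
{E}⁺ = {A, B, D, E, F, G}, which is all of the schema, so {E} is the only candidate key.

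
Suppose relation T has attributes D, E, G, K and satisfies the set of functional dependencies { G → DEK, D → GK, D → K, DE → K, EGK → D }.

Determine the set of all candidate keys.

{D}, {G}

{D}⁺: D→GK adds G, K; G→DEK adds E → {D, E, G, K}.
{G}⁺: G→DEK adds D, E, K → {D, E, G, K}.
Any other superkey contains one of these as a subset, so there are no further candidate keys.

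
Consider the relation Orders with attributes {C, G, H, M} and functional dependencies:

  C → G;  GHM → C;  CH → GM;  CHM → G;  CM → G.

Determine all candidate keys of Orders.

Attribute H never appears on the right-hand side of any dependency, so H must belong to every candidate key.
{H}⁺ = {H}, which is not all of the schema, so we must add further attributes.
{C, H}⁺: C→G adds G; CH→GM adds M → {C, G, H, M}. Minimal: {H}⁺ = {H}; {C}⁺ = {C, G} — none reach the full schema.
{G, H, M}⁺: GHM→C adds C → {C, G, H, M}. Minimal: {H, M}⁺ = {H, M}; {G, M}⁺ = {G, M}; {G, H}⁺ = {G, H} — none reach the full schema.
Any other superkey contains one of these as a subset, so there are no further candidate keys.

{C, H}, {G, H, M}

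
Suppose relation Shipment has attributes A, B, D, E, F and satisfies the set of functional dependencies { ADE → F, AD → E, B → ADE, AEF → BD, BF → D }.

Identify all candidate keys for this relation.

{B}⁺: B→ADE adds A, D, E; ADE→F adds F → {A, B, D, E, F}.
{A, D}⁺: AD→E adds E; ADE→F adds F; AEF→BD adds B → {A, B, D, E, F}. Minimal: {D}⁺ = {D}; {A}⁺ = {A} — none reach the full schema.
{A, E, F}⁺: AEF→BD adds B, D → {A, B, D, E, F}. Minimal: {E, F}⁺ = {E, F}; {A, F}⁺ = {A, F}; {A, E}⁺ = {A, E} — none reach the full schema.
Any other superkey contains one of these as a subset, so there are no further candidate keys.

{B}, {A, D}, {A, E, F}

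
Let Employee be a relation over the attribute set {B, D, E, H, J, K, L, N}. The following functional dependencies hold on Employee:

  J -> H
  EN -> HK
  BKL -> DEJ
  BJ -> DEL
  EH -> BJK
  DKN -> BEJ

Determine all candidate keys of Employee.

Attribute N never appears on the right-hand side of any dependency, so N must belong to every candidate key.
{N}⁺ = {N}, which is not all of the schema, so we must add further attributes.
{E, N}⁺: EN→HK adds H, K; EH→BJK adds B, J; BJ→DEL adds D, L → {B, D, E, H, J, K, L, N}.
{B, J, N}⁺: J→H adds H; BJ→DEL adds D, E, L; EH→BJK adds K → {B, D, E, H, J, K, L, N}.
{D, K, N}⁺: DKN→BEJ adds B, E, J; J→H adds H; BJ→DEL adds L → {B, D, E, H, J, K, L, N}.
{B, K, L, N}⁺: BKL→DEJ adds D, E, J; J→H adds H → {B, D, E, H, J, K, L, N}.
Any other superkey contains one of these as a subset, so there are no further candidate keys.

(E, N); (B, J, N); (D, K, N); (B, K, L, N)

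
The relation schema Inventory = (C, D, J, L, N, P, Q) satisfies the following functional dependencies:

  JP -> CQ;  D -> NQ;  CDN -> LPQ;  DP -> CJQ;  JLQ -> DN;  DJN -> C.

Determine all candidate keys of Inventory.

{C, D}⁺: D→NQ adds N, Q; CDN→LPQ adds L, P; DP→CJQ adds J → {C, D, J, L, N, P, Q}. Minimal: {D}⁺ = {D, N, Q}; {C}⁺ = {C} — none reach the full schema.
{D, J}⁺: D→NQ adds N, Q; DJN→C adds C; CDN→LPQ adds L, P → {C, D, J, L, N, P, Q}. Minimal: {J}⁺ = {J}; {D}⁺ = {D, N, Q} — none reach the full schema.
{D, P}⁺: D→NQ adds N, Q; DP→CJQ adds C, J; CDN→LPQ adds L → {C, D, J, L, N, P, Q}. Minimal: {P}⁺ = {P}; {D}⁺ = {D, N, Q} — none reach the full schema.
{J, L, P}⁺: JP→CQ adds C, Q; JLQ→DN adds D, N → {C, D, J, L, N, P, Q}. Minimal: {L, P}⁺ = {L, P}; {J, P}⁺ = {C, J, P, Q}; {J, L}⁺ = {J, L} — none reach the full schema.
{J, L, Q}⁺: JLQ→DN adds D, N; DJN→C adds C; CDN→LPQ adds P → {C, D, J, L, N, P, Q}. Minimal: {L, Q}⁺ = {L, Q}; {J, Q}⁺ = {J, Q}; {J, L}⁺ = {J, L} — none reach the full schema.
Any other superkey contains one of these as a subset, so there are no further candidate keys.

{C, D}, {D, J}, {D, P}, {J, L, P}, {J, L, Q}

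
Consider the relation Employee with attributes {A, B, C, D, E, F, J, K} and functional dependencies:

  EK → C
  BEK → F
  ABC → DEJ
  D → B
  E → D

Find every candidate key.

{A, E, K}⁺: EK→C adds C; E→D adds D; D→B adds B; BEK→F adds F; ABC→DEJ adds J → {A, B, C, D, E, F, J, K}. Minimal: {E, K}⁺ = {B, C, D, E, F, K}; {A, K}⁺ = {A, K}; {A, E}⁺ = {A, B, D, E} — none reach the full schema.
{A, B, C, K}⁺: ABC→DEJ adds D, E, J; BEK→F adds F → {A, B, C, D, E, F, J, K}. Minimal: {B, C, K}⁺ = {B, C, K}; {A, C, K}⁺ = {A, C, K}; {A, B, K}⁺ = {A, B, K}; … — none reach the full schema.
{A, C, D, K}⁺: D→B adds B; ABC→DEJ adds E, J; BEK→F adds F → {A, B, C, D, E, F, J, K}. Minimal: {C, D, K}⁺ = {B, C, D, K}; {A, D, K}⁺ = {A, B, D, K}; {A, C, K}⁺ = {A, C, K}; … — none reach the full schema.

AEK; ABCK; ACDK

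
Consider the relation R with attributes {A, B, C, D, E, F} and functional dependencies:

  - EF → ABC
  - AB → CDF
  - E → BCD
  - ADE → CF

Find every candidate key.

AE, EF

Attribute E never appears on the right-hand side of any dependency, so E must belong to every candidate key.
{E}⁺ = {B, C, D, E}, which is not all of the schema, so we must add further attributes.
{A, E}⁺: E→BCD adds B, C, D; ADE→CF adds F → {A, B, C, D, E, F}. Minimal: {E}⁺ = {B, C, D, E}; {A}⁺ = {A} — none reach the full schema.
{E, F}⁺: EF→ABC adds A, B, C; AB→CDF adds D → {A, B, C, D, E, F}. Minimal: {F}⁺ = {F}; {E}⁺ = {B, C, D, E} — none reach the full schema.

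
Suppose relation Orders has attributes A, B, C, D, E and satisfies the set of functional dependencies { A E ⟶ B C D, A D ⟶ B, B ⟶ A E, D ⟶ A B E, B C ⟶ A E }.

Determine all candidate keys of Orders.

B, D, AE

{B}⁺: B→AE adds A, E; AE→BCD adds C, D → {A, B, C, D, E}.
{D}⁺: D→ABE adds A, B, E; AE→BCD adds C → {A, B, C, D, E}.
{A, E}⁺: AE→BCD adds B, C, D → {A, B, C, D, E}.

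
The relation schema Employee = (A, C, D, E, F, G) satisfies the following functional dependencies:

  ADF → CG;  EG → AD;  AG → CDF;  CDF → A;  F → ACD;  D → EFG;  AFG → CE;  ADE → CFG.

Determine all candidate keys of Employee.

{D}⁺: D→EFG adds E, F, G; EG→AD adds A; AG→CDF adds C → {A, C, D, E, F, G}.
{F}⁺: F→ACD adds A, C, D; D→EFG adds E, G → {A, C, D, E, F, G}.
{A, G}⁺: AG→CDF adds C, D, F; D→EFG adds E → {A, C, D, E, F, G}. Minimal: {G}⁺ = {G}; {A}⁺ = {A} — none reach the full schema.
{E, G}⁺: EG→AD adds A, D; AG→CDF adds C, F → {A, C, D, E, F, G}. Minimal: {G}⁺ = {G}; {E}⁺ = {E} — none reach the full schema.
Any other superkey contains one of these as a subset, so there are no further candidate keys.

(D), (F), (A, G), (E, G)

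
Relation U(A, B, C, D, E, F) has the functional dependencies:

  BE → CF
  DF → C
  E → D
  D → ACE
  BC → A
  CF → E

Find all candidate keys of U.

Attribute B never appears on the right-hand side of any dependency, so B must belong to every candidate key.
{B}⁺ = {B}, which is not all of the schema, so we must add further attributes.
{B, D}⁺: D→ACE adds A, C, E; BE→CF adds F → {A, B, C, D, E, F}. Minimal: {D}⁺ = {A, C, D, E}; {B}⁺ = {B} — none reach the full schema.
{B, E}⁺: BE→CF adds C, F; E→D adds D; D→ACE adds A → {A, B, C, D, E, F}. Minimal: {E}⁺ = {A, C, D, E}; {B}⁺ = {B} — none reach the full schema.
{B, C, F}⁺: BC→A adds A; CF→E adds E; E→D adds D → {A, B, C, D, E, F}. Minimal: {C, F}⁺ = {A, C, D, E, F}; {B, F}⁺ = {B, F}; {B, C}⁺ = {A, B, C} — none reach the full schema.
Any other superkey contains one of these as a subset, so there are no further candidate keys.

BD; BE; BCF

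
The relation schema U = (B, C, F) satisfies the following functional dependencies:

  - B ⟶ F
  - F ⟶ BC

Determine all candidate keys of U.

{B}, {F}

{B}⁺: B→F adds F; F→BC adds C → {B, C, F}.
{F}⁺: F→BC adds B, C → {B, C, F}.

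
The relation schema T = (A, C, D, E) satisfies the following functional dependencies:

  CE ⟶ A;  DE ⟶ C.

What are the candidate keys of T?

Attributes D, E never appear on any right-hand side, so every candidate key must contain {D, E}.
{D, E}⁺ = {A, C, D, E}, which is all of the schema, so {D, E} is the only candidate key.

{D, E}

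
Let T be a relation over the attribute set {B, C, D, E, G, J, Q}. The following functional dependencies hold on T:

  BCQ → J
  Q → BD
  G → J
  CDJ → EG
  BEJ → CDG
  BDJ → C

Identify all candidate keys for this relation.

CQ; GQ; JQ

Attribute Q never appears on the right-hand side of any dependency, so Q must belong to every candidate key.
{Q}⁺ = {B, D, Q}, which is not all of the schema, so we must add further attributes.
{C, Q}⁺: Q→BD adds B, D; BCQ→J adds J; CDJ→EG adds E, G → {B, C, D, E, G, J, Q}.
{G, Q}⁺: Q→BD adds B, D; G→J adds J; BDJ→C adds C; CDJ→EG adds E → {B, C, D, E, G, J, Q}.
{J, Q}⁺: Q→BD adds B, D; BDJ→C adds C; CDJ→EG adds E, G → {B, C, D, E, G, J, Q}.
Any other superkey contains one of these as a subset, so there are no further candidate keys.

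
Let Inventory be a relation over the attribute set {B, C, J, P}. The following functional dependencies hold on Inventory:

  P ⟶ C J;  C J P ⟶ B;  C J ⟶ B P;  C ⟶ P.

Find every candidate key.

(C); (P)

{C}⁺: C→P adds P; P→CJ adds J; CJP→B adds B → {B, C, J, P}.
{P}⁺: P→CJ adds C, J; CJP→B adds B → {B, C, J, P}.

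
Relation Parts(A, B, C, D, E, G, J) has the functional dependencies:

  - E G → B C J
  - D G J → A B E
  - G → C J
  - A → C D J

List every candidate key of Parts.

(A, G), (D, G)

Attribute G never appears on the right-hand side of any dependency, so G must belong to every candidate key.
{G}⁺ = {C, G, J}, which is not all of the schema, so we must add further attributes.
{A, G}⁺: G→CJ adds C, J; A→CDJ adds D; DGJ→ABE adds B, E → {A, B, C, D, E, G, J}. Minimal: {G}⁺ = {C, G, J}; {A}⁺ = {A, C, D, J} — none reach the full schema.
{D, G}⁺: G→CJ adds C, J; DGJ→ABE adds A, B, E → {A, B, C, D, E, G, J}. Minimal: {G}⁺ = {C, G, J}; {D}⁺ = {D} — none reach the full schema.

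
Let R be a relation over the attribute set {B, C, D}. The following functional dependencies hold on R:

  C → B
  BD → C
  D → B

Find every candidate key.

{D}

Attribute D never appears on the right-hand side of any dependency, so D must belong to every candidate key.
{D}⁺ = {B, C, D}, which is all of the schema, so {D} is the only candidate key.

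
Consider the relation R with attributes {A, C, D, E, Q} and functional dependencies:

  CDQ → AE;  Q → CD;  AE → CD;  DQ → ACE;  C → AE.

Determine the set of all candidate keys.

{Q}

Attribute Q never appears on the right-hand side of any dependency, so Q must belong to every candidate key.
{Q}⁺ = {A, C, D, E, Q}, which is all of the schema, so {Q} is the only candidate key.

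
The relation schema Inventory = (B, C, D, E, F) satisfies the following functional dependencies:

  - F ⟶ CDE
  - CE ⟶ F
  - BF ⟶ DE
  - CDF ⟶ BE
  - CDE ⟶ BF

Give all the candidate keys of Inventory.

{F}, {C, E}

{F}⁺: F→CDE adds C, D, E; CDF→BE adds B → {B, C, D, E, F}.
{C, E}⁺: CE→F adds F; F→CDE adds D; CDF→BE adds B → {B, C, D, E, F}.
Any other superkey contains one of these as a subset, so there are no further candidate keys.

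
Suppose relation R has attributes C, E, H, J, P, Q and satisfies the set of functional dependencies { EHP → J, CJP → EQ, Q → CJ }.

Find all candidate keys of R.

{H, P, Q}; {C, E, H, P}; {C, H, J, P}

{H, P, Q}⁺: Q→CJ adds C, J; CJP→EQ adds E → {C, E, H, J, P, Q}. Minimal: {P, Q}⁺ = {C, E, J, P, Q}; {H, Q}⁺ = {C, H, J, Q}; {H, P}⁺ = {H, P} — none reach the full schema.
{C, E, H, P}⁺: EHP→J adds J; CJP→EQ adds Q → {C, E, H, J, P, Q}. Minimal: {E, H, P}⁺ = {E, H, J, P}; {C, H, P}⁺ = {C, H, P}; {C, E, P}⁺ = {C, E, P}; … — none reach the full schema.
{C, H, J, P}⁺: CJP→EQ adds E, Q → {C, E, H, J, P, Q}. Minimal: {H, J, P}⁺ = {H, J, P}; {C, J, P}⁺ = {C, E, J, P, Q}; {C, H, P}⁺ = {C, H, P}; … — none reach the full schema.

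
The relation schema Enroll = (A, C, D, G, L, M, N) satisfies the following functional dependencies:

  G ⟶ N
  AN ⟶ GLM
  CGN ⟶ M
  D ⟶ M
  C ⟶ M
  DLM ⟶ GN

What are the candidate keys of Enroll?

(A, C, D, G), (A, C, D, L), (A, C, D, N)

Attributes A, C, D never appear on any right-hand side, so every candidate key must contain {A, C, D}.
{A, C, D}⁺ = {A, C, D, M}, which is not all of the schema, so we must add further attributes.
{A, C, D, G}⁺: G→N adds N; AN→GLM adds L, M → {A, C, D, G, L, M, N}. Minimal: {C, D, G}⁺ = {C, D, G, M, N}; {A, D, G}⁺ = {A, D, G, L, M, N}; {A, C, G}⁺ = {A, C, G, L, M, N}; … — none reach the full schema.
{A, C, D, L}⁺: D→M adds M; DLM→GN adds G, N → {A, C, D, G, L, M, N}. Minimal: {C, D, L}⁺ = {C, D, G, L, M, N}; {A, D, L}⁺ = {A, D, G, L, M, N}; {A, C, L}⁺ = {A, C, L, M}; … — none reach the full schema.
{A, C, D, N}⁺: AN→GLM adds G, L, M → {A, C, D, G, L, M, N}. Minimal: {C, D, N}⁺ = {C, D, M, N}; {A, D, N}⁺ = {A, D, G, L, M, N}; {A, C, N}⁺ = {A, C, G, L, M, N}; … — none reach the full schema.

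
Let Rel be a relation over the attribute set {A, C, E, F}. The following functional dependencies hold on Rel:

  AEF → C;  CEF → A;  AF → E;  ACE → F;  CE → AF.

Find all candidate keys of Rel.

{A, F}⁺: AF→E adds E; AEF→C adds C → {A, C, E, F}. Minimal: {F}⁺ = {F}; {A}⁺ = {A} — none reach the full schema.
{C, E}⁺: CE→AF adds A, F → {A, C, E, F}. Minimal: {E}⁺ = {E}; {C}⁺ = {C} — none reach the full schema.
Any other superkey contains one of these as a subset, so there are no further candidate keys.

{A, F}; {C, E}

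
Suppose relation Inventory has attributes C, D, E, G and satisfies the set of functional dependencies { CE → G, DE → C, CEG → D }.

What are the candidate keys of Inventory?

Attribute E never appears on the right-hand side of any dependency, so E must belong to every candidate key.
{E}⁺ = {E}, which is not all of the schema, so we must add further attributes.
{C, E}⁺: CE→G adds G; CEG→D adds D → {C, D, E, G}.
{D, E}⁺: DE→C adds C; CE→G adds G → {C, D, E, G}.

(C, E); (D, E)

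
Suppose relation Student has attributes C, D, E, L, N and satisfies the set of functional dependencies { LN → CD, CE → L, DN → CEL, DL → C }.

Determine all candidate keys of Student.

Attribute N never appears on the right-hand side of any dependency, so N must belong to every candidate key.
{N}⁺ = {N}, which is not all of the schema, so we must add further attributes.
{D, N}⁺: DN→CEL adds C, E, L → {C, D, E, L, N}. Minimal: {N}⁺ = {N}; {D}⁺ = {D} — none reach the full schema.
{L, N}⁺: LN→CD adds C, D; DN→CEL adds E → {C, D, E, L, N}. Minimal: {N}⁺ = {N}; {L}⁺ = {L} — none reach the full schema.
{C, E, N}⁺: CE→L adds L; LN→CD adds D → {C, D, E, L, N}. Minimal: {E, N}⁺ = {E, N}; {C, N}⁺ = {C, N}; {C, E}⁺ = {C, E, L} — none reach the full schema.

DN; LN; CEN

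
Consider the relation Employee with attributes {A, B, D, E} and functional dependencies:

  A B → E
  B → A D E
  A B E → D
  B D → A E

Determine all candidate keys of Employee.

Attribute B never appears on the right-hand side of any dependency, so B must belong to every candidate key.
{B}⁺ = {A, B, D, E}, which is all of the schema, so {B} is the only candidate key.

(B)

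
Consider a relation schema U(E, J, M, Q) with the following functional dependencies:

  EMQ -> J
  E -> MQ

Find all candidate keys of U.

Attribute E never appears on the right-hand side of any dependency, so E must belong to every candidate key.
{E}⁺ = {E, J, M, Q}, which is all of the schema, so {E} is the only candidate key.

E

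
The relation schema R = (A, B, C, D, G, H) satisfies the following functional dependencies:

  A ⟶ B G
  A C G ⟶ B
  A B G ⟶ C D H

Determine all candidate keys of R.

Attribute A never appears on the right-hand side of any dependency, so A must belong to every candidate key.
{A}⁺ = {A, B, C, D, G, H}, which is all of the schema, so {A} is the only candidate key.

(A)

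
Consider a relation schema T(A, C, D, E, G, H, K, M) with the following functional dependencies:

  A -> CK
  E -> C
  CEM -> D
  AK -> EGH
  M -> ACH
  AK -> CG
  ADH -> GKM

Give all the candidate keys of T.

{M}, {A, D}

{M}⁺: M→ACH adds A, C, H; A→CK adds K; AK→EGH adds E, G; CEM→D adds D → {A, C, D, E, G, H, K, M}.
{A, D}⁺: A→CK adds C, K; AK→EGH adds E, G, H; ADH→GKM adds M → {A, C, D, E, G, H, K, M}. Minimal: {D}⁺ = {D}; {A}⁺ = {A, C, E, G, H, K} — none reach the full schema.
Any other superkey contains one of these as a subset, so there are no further candidate keys.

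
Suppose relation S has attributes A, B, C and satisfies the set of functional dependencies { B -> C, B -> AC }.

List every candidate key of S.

Attribute B never appears on the right-hand side of any dependency, so B must belong to every candidate key.
{B}⁺ = {A, B, C}, which is all of the schema, so {B} is the only candidate key.

{B}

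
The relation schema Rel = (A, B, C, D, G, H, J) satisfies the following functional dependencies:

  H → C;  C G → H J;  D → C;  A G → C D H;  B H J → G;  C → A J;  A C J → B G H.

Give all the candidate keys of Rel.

{C}⁺: C→AJ adds A, J; ACJ→BGH adds B, G, H; AG→CDH adds D → {A, B, C, D, G, H, J}.
{D}⁺: D→C adds C; C→AJ adds A, J; ACJ→BGH adds B, G, H → {A, B, C, D, G, H, J}.
{H}⁺: H→C adds C; C→AJ adds A, J; ACJ→BGH adds B, G; AG→CDH adds D → {A, B, C, D, G, H, J}.
{A, G}⁺: AG→CDH adds C, D, H; C→AJ adds J; ACJ→BGH adds B → {A, B, C, D, G, H, J}. Minimal: {G}⁺ = {G}; {A}⁺ = {A} — none reach the full schema.
Any other superkey contains one of these as a subset, so there are no further candidate keys.

(C); (D); (H); (A, G)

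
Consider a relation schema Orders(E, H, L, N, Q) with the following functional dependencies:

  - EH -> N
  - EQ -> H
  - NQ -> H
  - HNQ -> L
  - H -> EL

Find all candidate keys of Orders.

{E, Q}; {H, Q}; {N, Q}

Attribute Q never appears on the right-hand side of any dependency, so Q must belong to every candidate key.
{Q}⁺ = {Q}, which is not all of the schema, so we must add further attributes.
{E, Q}⁺: EQ→H adds H; H→EL adds L; EH→N adds N → {E, H, L, N, Q}.
{H, Q}⁺: H→EL adds E, L; EH→N adds N → {E, H, L, N, Q}.
{N, Q}⁺: NQ→H adds H; HNQ→L adds L; H→EL adds E → {E, H, L, N, Q}.
Any other superkey contains one of these as a subset, so there are no further candidate keys.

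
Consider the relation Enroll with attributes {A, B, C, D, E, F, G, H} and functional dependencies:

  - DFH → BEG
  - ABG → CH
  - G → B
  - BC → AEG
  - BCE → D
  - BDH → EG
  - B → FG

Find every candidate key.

{A, B}⁺: B→FG adds F, G; ABG→CH adds C, H; BC→AEG adds E; BCE→D adds D → {A, B, C, D, E, F, G, H}.
{A, G}⁺: G→B adds B; B→FG adds F; ABG→CH adds C, H; BC→AEG adds E; BCE→D adds D → {A, B, C, D, E, F, G, H}.
{B, C}⁺: BC→AEG adds A, E, G; BCE→D adds D; B→FG adds F; ABG→CH adds H → {A, B, C, D, E, F, G, H}.
{C, G}⁺: G→B adds B; BC→AEG adds A, E; BCE→D adds D; B→FG adds F; ABG→CH adds H → {A, B, C, D, E, F, G, H}.
{A, D, F, H}⁺: DFH→BEG adds B, E, G; ABG→CH adds C → {A, B, C, D, E, F, G, H}.
{C, D, F, H}⁺: DFH→BEG adds B, E, G; BC→AEG adds A → {A, B, C, D, E, F, G, H}.
Any other superkey contains one of these as a subset, so there are no further candidate keys.

{A, B}; {A, G}; {B, C}; {C, G}; {A, D, F, H}; {C, D, F, H}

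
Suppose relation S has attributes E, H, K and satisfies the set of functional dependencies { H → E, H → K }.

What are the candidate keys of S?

(H)

Attribute H never appears on the right-hand side of any dependency, so H must belong to every candidate key.
{H}⁺ = {E, H, K}, which is all of the schema, so {H} is the only candidate key.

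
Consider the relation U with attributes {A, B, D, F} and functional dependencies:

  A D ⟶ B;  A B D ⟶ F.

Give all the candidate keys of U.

Attributes A, D never appear on any right-hand side, so every candidate key must contain {A, D}.
{A, D}⁺ = {A, B, D, F}, which is all of the schema, so {A, D} is the only candidate key.

{A, D}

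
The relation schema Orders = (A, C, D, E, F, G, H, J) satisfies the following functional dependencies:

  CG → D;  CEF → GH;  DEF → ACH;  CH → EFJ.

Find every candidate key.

{C, H}⁺: CH→EFJ adds E, F, J; CEF→GH adds G; CG→D adds D; DEF→ACH adds A → {A, C, D, E, F, G, H, J}. Minimal: {H}⁺ = {H}; {C}⁺ = {C} — none reach the full schema.
{C, E, F}⁺: CEF→GH adds G, H; CH→EFJ adds J; CG→D adds D; DEF→ACH adds A → {A, C, D, E, F, G, H, J}. Minimal: {E, F}⁺ = {E, F}; {C, F}⁺ = {C, F}; {C, E}⁺ = {C, E} — none reach the full schema.
{D, E, F}⁺: DEF→ACH adds A, C, H; CH→EFJ adds J; CEF→GH adds G → {A, C, D, E, F, G, H, J}. Minimal: {E, F}⁺ = {E, F}; {D, F}⁺ = {D, F}; {D, E}⁺ = {D, E} — none reach the full schema.

CH, CEF, DEF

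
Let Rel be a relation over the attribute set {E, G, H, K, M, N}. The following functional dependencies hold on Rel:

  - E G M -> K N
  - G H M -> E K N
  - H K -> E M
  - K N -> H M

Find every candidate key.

{E, G, M}⁺: EGM→KN adds K, N; KN→HM adds H → {E, G, H, K, M, N}.
{G, H, K}⁺: HK→EM adds E, M; EGM→KN adds N → {E, G, H, K, M, N}.
{G, H, M}⁺: GHM→EKN adds E, K, N → {E, G, H, K, M, N}.
{G, K, N}⁺: KN→HM adds H, M; GHM→EKN adds E → {E, G, H, K, M, N}.
Any other superkey contains one of these as a subset, so there are no further candidate keys.

(E, G, M), (G, H, K), (G, H, M), (G, K, N)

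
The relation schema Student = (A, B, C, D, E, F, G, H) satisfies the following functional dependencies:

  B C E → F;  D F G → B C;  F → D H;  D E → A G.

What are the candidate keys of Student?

(E, F), (B, C, E)

{E, F}⁺: F→DH adds D, H; DE→AG adds A, G; DFG→BC adds B, C → {A, B, C, D, E, F, G, H}. Minimal: {F}⁺ = {D, F, H}; {E}⁺ = {E} — none reach the full schema.
{B, C, E}⁺: BCE→F adds F; F→DH adds D, H; DE→AG adds A, G → {A, B, C, D, E, F, G, H}. Minimal: {C, E}⁺ = {C, E}; {B, E}⁺ = {B, E}; {B, C}⁺ = {B, C} — none reach the full schema.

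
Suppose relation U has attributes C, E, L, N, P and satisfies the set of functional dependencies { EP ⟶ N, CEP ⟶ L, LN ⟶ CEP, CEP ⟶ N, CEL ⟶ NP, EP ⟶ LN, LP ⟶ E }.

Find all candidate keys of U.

{E, P}; {L, N}; {L, P}; {C, E, L}

{E, P}⁺: EP→N adds N; EP→LN adds L; LN→CEP adds C → {C, E, L, N, P}. Minimal: {P}⁺ = {P}; {E}⁺ = {E} — none reach the full schema.
{L, N}⁺: LN→CEP adds C, E, P → {C, E, L, N, P}. Minimal: {N}⁺ = {N}; {L}⁺ = {L} — none reach the full schema.
{L, P}⁺: LP→E adds E; EP→N adds N; LN→CEP adds C → {C, E, L, N, P}. Minimal: {P}⁺ = {P}; {L}⁺ = {L} — none reach the full schema.
{C, E, L}⁺: CEL→NP adds N, P → {C, E, L, N, P}. Minimal: {E, L}⁺ = {E, L}; {C, L}⁺ = {C, L}; {C, E}⁺ = {C, E} — none reach the full schema.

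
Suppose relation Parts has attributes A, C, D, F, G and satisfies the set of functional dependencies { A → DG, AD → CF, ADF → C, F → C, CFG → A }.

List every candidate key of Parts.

{A}; {F, G}

{A}⁺: A→DG adds D, G; AD→CF adds C, F → {A, C, D, F, G}.
{F, G}⁺: F→C adds C; CFG→A adds A; A→DG adds D → {A, C, D, F, G}. Minimal: {G}⁺ = {G}; {F}⁺ = {C, F} — none reach the full schema.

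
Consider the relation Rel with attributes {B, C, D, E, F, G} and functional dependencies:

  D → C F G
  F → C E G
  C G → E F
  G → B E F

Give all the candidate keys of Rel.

D

Attribute D never appears on the right-hand side of any dependency, so D must belong to every candidate key.
{D}⁺ = {B, C, D, E, F, G}, which is all of the schema, so {D} is the only candidate key.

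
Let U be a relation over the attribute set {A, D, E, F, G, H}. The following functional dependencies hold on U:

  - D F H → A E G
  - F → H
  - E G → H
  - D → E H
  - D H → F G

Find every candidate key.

{D}

Attribute D never appears on the right-hand side of any dependency, so D must belong to every candidate key.
{D}⁺ = {A, D, E, F, G, H}, which is all of the schema, so {D} is the only candidate key.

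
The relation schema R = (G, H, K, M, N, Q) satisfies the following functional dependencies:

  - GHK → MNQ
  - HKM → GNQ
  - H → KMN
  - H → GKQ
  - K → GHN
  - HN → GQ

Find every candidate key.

H; K

{H}⁺: H→KMN adds K, M, N; H→GKQ adds G, Q → {G, H, K, M, N, Q}.
{K}⁺: K→GHN adds G, H, N; HN→GQ adds Q; GHK→MNQ adds M → {G, H, K, M, N, Q}.
Any other superkey contains one of these as a subset, so there are no further candidate keys.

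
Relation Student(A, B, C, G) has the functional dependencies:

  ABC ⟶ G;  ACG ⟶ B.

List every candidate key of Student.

Attributes A, C never appear on any right-hand side, so every candidate key must contain {A, C}.
{A, C}⁺ = {A, C}, which is not all of the schema, so we must add further attributes.
{A, B, C}⁺: ABC→G adds G → {A, B, C, G}. Minimal: {B, C}⁺ = {B, C}; {A, C}⁺ = {A, C}; {A, B}⁺ = {A, B} — none reach the full schema.
{A, C, G}⁺: ACG→B adds B → {A, B, C, G}. Minimal: {C, G}⁺ = {C, G}; {A, G}⁺ = {A, G}; {A, C}⁺ = {A, C} — none reach the full schema.
Any other superkey contains one of these as a subset, so there are no further candidate keys.

(A, B, C); (A, C, G)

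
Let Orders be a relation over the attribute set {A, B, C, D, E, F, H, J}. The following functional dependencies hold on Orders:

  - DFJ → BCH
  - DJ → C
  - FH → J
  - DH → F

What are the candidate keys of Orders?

{A, D, E, H}, {A, D, E, F, J}

Attributes A, D, E never appear on any right-hand side, so every candidate key must contain {A, D, E}.
{A, D, E}⁺ = {A, D, E}, which is not all of the schema, so we must add further attributes.
{A, D, E, H}⁺: DH→F adds F; FH→J adds J; DFJ→BCH adds B, C → {A, B, C, D, E, F, H, J}. Minimal: {D, E, H}⁺ = {B, C, D, E, F, H, J}; {A, E, H}⁺ = {A, E, H}; {A, D, H}⁺ = {A, B, C, D, F, H, J}; … — none reach the full schema.
{A, D, E, F, J}⁺: DFJ→BCH adds B, C, H → {A, B, C, D, E, F, H, J}. Minimal: {D, E, F, J}⁺ = {B, C, D, E, F, H, J}; {A, E, F, J}⁺ = {A, E, F, J}; {A, D, F, J}⁺ = {A, B, C, D, F, H, J}; … — none reach the full schema.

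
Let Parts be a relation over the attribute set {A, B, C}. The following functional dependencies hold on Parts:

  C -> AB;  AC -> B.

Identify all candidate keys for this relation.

Attribute C never appears on the right-hand side of any dependency, so C must belong to every candidate key.
{C}⁺ = {A, B, C}, which is all of the schema, so {C} is the only candidate key.

(C)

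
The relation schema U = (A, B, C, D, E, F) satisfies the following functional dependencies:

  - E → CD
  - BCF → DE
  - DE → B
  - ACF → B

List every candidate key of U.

ACF; AEF

{A, C, F}⁺: ACF→B adds B; BCF→DE adds D, E → {A, B, C, D, E, F}. Minimal: {C, F}⁺ = {C, F}; {A, F}⁺ = {A, F}; {A, C}⁺ = {A, C} — none reach the full schema.
{A, E, F}⁺: E→CD adds C, D; DE→B adds B → {A, B, C, D, E, F}. Minimal: {E, F}⁺ = {B, C, D, E, F}; {A, F}⁺ = {A, F}; {A, E}⁺ = {A, B, C, D, E} — none reach the full schema.
Any other superkey contains one of these as a subset, so there are no further candidate keys.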